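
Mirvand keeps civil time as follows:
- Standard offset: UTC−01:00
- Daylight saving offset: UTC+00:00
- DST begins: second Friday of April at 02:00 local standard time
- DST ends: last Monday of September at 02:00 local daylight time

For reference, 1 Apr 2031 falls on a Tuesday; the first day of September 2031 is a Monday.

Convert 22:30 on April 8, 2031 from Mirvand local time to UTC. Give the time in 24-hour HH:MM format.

23:30

1 April 2031 is a Tuesday, so the first Friday is April 4 and the second is April 11.
1 September 2031 is a Monday, so Mondays fall on 1, 8, 15, 22, 29; the last is September 29.
Daylight saving runs 11 April – 29 September; April 8, 2031 is outside that window, so Mirvand is on standard time at UTC−01:00.
22:30 local + 1h = 23:30 UTC.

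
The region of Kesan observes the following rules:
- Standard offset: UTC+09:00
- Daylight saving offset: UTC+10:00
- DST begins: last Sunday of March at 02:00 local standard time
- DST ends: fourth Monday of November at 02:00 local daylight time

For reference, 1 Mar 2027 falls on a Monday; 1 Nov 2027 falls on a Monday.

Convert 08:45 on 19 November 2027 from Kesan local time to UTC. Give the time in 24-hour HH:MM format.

22:45

1 March 2027 is a Monday, so Sundays fall on 7, 14, 21, 28; the last is March 28.
1 November 2027 is a Monday, so the first Monday is November 1 and the fourth is November 22.
19 November 2027 lies within the daylight-saving period (28 March – 22 November), so Kesan is on daylight time, UTC+10:00.
08:45 local − 10h = 22:45 UTC (rolling into the previous day, 18 November 2027).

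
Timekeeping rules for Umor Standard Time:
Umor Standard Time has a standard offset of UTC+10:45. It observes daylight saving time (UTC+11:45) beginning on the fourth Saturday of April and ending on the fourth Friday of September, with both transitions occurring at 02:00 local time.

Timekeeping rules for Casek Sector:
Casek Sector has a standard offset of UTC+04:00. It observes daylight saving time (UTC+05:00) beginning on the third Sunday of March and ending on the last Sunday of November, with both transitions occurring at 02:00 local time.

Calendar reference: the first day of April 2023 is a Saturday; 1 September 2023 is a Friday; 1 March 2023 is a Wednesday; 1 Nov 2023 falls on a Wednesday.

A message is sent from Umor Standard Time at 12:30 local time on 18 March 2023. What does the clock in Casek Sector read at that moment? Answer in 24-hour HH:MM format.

1 April 2023 is a Saturday, so the first Saturday is April 1 and the fourth is April 22.
1 September 2023 is a Friday, so the first Friday is September 1 and the fourth is September 22.
18 March 2023 does not fall between 22 April and 22 September, so daylight saving is not in effect and Umor Standard Time is at UTC+10:45.
12:30 Umor Standard Time − 10h45m = 01:45 UTC.
1 March 2023 is a Wednesday, so the first Sunday is March 5 and the third is March 19.
1 November 2023 is a Wednesday, so Sundays fall on 5, 12, 19, 26; the last is November 26.
At the standard offset (UTC+04:00), 01:45 UTC + 4h = 05:45 Casek Sector standard time.
Daylight saving runs 19 March – 26 November; the standard-time date in Casek Sector, 18 March 2023, is outside that window, so Casek Sector is on standard time at UTC+04:00.
01:45 UTC + 4h = 05:45 Casek Sector.

05:45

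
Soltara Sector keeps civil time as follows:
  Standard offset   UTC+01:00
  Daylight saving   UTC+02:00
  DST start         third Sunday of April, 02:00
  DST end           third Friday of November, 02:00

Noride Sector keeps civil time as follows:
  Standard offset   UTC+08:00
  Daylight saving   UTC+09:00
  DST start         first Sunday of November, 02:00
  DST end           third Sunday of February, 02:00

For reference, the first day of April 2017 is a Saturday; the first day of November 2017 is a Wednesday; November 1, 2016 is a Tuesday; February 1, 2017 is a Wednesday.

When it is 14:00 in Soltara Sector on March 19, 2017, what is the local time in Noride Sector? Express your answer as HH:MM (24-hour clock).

1 April 2017 is a Saturday, so the first Sunday is April 2 and the third is April 16.
1 November 2017 is a Wednesday, so the first Friday is November 3 and the third is November 17.
March 19, 2017 does not fall between 16 April and 17 November, so daylight saving is not in effect and Soltara Sector is at UTC+01:00.
14:00 Soltara Sector − 1h = 13:00 UTC.
1 November 2016 is a Tuesday, so the first Sunday is November 6.
1 February 2017 is a Wednesday, so the first Sunday is February 5 and the third is February 19.
At the standard offset (UTC+08:00), 13:00 UTC + 8h = 21:00 Noride Sector standard time.
Daylight saving runs 6 November 2016 – 19 February 2017; the standard-time date in Noride Sector, March 19, 2017, is outside that window, so Noride Sector is on standard time at UTC+08:00.
13:00 UTC + 8h = 21:00 Noride Sector.

21:00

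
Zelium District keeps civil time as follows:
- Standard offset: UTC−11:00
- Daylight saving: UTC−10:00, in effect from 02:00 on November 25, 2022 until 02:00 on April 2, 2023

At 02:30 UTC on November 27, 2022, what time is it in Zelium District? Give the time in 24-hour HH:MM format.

16:30

At the standard offset (UTC−11:00), 02:30 UTC − 11h = 15:30 Zelium District standard time (rolling into the previous day, 26 November 2022).
The standard-time date in Zelium District, November 26, 2022, falls between 25 November 2022 and 2 April 2023, so daylight saving is in effect and Zelium District is at UTC−10:00.
02:30 UTC − 10h = 16:30 local (rolling into the previous day, 26 November 2022).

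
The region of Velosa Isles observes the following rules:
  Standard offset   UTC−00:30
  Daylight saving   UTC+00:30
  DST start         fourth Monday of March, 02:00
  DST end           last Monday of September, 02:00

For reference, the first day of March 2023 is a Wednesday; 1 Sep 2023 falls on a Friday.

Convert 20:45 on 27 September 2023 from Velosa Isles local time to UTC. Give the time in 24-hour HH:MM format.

21:15

1 March 2023 is a Wednesday, so the first Monday is March 6 and the fourth is March 27.
1 September 2023 is a Friday, so Mondays fall on 4, 11, 18, 25; the last is September 25.
Daylight saving runs 27 March – 25 September; 27 September 2023 is outside that window, so Velosa Isles is on standard time at UTC−00:30.
20:45 local + 0h30m = 21:15 UTC.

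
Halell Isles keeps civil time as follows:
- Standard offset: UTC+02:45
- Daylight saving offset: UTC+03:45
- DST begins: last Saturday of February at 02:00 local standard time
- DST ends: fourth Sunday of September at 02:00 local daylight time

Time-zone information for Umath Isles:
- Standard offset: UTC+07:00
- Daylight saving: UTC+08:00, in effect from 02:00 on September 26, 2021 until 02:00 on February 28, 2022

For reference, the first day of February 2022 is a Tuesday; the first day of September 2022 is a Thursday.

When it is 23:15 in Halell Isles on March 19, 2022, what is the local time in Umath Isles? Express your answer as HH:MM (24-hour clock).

1 February 2022 is a Tuesday, so Saturdays fall on 5, 12, 19, 26; the last is February 26.
1 September 2022 is a Thursday, so the first Sunday is September 4 and the fourth is September 25.
March 19, 2022 falls between 26 February and 25 September, so daylight saving is in effect and Halell Isles is at UTC+03:45.
23:15 Halell Isles − 3h45m = 19:30 UTC.
At the standard offset (UTC+07:00), 19:30 UTC + 7h = 02:30 Umath Isles standard time (rolling into the next day, 20 March 2022).
The standard-time date in Umath Isles, March 20, 2022, is outside the daylight-saving period (26 September 2021 – 28 February 2022), so Umath Isles is on standard time, UTC+07:00.
19:30 UTC + 7h = 02:30 Umath Isles (rolling into the next day, 20 March 2022).

02:30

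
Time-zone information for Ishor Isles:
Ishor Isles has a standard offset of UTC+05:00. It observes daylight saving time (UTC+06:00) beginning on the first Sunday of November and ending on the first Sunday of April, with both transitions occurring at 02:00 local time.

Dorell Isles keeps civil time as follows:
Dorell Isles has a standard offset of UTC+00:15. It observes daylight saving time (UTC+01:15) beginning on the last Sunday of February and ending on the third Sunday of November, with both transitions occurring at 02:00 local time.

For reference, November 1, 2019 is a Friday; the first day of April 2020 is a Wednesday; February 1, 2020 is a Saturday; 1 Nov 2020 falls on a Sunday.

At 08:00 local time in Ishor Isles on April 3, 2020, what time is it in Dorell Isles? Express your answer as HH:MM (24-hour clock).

1 November 2019 is a Friday, so the first Sunday is November 3.
1 April 2020 is a Wednesday, so the first Sunday is April 5.
April 3, 2020 falls between 3 November 2019 and 5 April 2020, so daylight saving is in effect and Ishor Isles is at UTC+06:00.
08:00 Ishor Isles − 6h = 02:00 UTC.
1 February 2020 is a Saturday, so Sundays fall on 2, 9, 16, 23; the last is February 23.
1 November 2020 is a Sunday, so the first Sunday is November 1 and the third is November 15.
At the standard offset (UTC+00:15), 02:00 UTC + 0h15m = 02:15 Dorell Isles standard time.
The standard-time date in Dorell Isles, April 3, 2020, lies within the daylight-saving period (23 February – 15 November), so Dorell Isles is on daylight time, UTC+01:15.
02:00 UTC + 1h15m = 03:15 Dorell Isles.

03:15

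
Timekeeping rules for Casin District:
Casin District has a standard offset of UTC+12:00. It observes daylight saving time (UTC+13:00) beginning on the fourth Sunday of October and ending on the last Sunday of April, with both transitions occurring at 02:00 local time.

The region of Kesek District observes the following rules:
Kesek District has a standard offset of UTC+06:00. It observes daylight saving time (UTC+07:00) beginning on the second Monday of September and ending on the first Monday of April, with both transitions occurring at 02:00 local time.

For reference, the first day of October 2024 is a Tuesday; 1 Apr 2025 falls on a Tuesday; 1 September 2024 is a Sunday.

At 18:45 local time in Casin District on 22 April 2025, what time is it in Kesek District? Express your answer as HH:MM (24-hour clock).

11:45

1 October 2024 is a Tuesday, so the first Sunday is October 6 and the fourth is October 27.
1 April 2025 is a Tuesday, so Sundays fall on 6, 13, 20, 27; the last is April 27.
Daylight saving runs 27 October 2024 – 27 April 2025; 22 April 2025 is inside that window, so Casin District is at UTC+13:00.
18:45 Casin District − 13h = 05:45 UTC.
1 September 2024 is a Sunday, so the first Monday is September 2 and the second is September 9.
1 April 2025 is a Tuesday, so the first Monday is April 7.
At the standard offset (UTC+06:00), 05:45 UTC + 6h = 11:45 Kesek District standard time.
The standard-time date in Kesek District, 22 April 2025, does not fall between 9 September 2024 and 7 April 2025, so daylight saving is not in effect and Kesek District is at UTC+06:00.
05:45 UTC + 6h = 11:45 Kesek District.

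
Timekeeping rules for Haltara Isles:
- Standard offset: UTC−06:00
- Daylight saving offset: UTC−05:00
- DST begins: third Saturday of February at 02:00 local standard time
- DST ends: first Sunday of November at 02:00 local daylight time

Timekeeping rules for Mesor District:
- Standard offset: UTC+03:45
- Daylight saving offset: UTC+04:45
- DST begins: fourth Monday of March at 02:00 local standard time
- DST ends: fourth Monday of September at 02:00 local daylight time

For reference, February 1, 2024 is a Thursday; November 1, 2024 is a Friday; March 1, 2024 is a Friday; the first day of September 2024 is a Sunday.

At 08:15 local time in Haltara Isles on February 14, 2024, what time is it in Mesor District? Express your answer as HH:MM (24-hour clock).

1 February 2024 is a Thursday, so the first Saturday is February 3 and the third is February 17.
1 November 2024 is a Friday, so the first Sunday is November 3.
February 14, 2024 is outside the daylight-saving period (17 February – 3 November), so Haltara Isles is on standard time, UTC−06:00.
08:15 Haltara Isles + 6h = 14:15 UTC.
1 March 2024 is a Friday, so the first Monday is March 4 and the fourth is March 25.
1 September 2024 is a Sunday, so the first Monday is September 2 and the fourth is September 23.
At the standard offset (UTC+03:45), 14:15 UTC + 3h45m = 18:00 Mesor District standard time.
The standard-time date in Mesor District, February 14, 2024, does not fall between 25 March and 23 September, so daylight saving is not in effect and Mesor District is at UTC+03:45.
14:15 UTC + 3h45m = 18:00 Mesor District.

18:00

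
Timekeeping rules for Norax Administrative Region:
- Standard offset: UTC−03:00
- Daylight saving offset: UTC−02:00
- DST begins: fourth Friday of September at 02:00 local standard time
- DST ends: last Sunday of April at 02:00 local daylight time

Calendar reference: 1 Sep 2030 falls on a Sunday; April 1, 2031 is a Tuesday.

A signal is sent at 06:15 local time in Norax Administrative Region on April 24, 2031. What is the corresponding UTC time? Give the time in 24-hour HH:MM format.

1 September 2030 is a Sunday, so the first Friday is September 6 and the fourth is September 27.
1 April 2031 is a Tuesday, so Sundays fall on 6, 13, 20, 27; the last is April 27.
April 24, 2031 lies within the daylight-saving period (27 September 2030 – 27 April 2031), so Norax Administrative Region is on daylight time, UTC−02:00.
06:15 local + 2h = 08:15 UTC.

08:15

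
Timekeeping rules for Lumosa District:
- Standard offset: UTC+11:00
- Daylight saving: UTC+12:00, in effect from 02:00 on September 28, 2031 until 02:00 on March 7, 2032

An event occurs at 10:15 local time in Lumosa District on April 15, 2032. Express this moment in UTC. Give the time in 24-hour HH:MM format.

23:15

April 15, 2032 is outside the daylight-saving period (28 September 2031 – 7 March 2032), so Lumosa District is on standard time, UTC+11:00.
10:15 local − 11h = 23:15 UTC (rolling into the previous day, 14 April 2032).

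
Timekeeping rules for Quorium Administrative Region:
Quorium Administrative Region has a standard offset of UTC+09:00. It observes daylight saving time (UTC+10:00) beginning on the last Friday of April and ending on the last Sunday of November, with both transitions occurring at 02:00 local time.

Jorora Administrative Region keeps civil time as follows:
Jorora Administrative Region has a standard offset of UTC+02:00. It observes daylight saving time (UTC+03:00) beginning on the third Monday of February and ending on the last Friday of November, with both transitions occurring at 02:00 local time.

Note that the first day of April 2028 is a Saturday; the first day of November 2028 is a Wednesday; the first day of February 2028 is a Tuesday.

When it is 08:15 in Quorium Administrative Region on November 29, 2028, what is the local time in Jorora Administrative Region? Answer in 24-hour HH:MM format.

01:15

1 April 2028 is a Saturday, so Fridays fall on 7, 14, 21, 28; the last is April 28.
1 November 2028 is a Wednesday, so Sundays fall on 5, 12, 19, 26; the last is November 26.
Daylight saving runs 28 April – 26 November; November 29, 2028 is outside that window, so Quorium Administrative Region is on standard time at UTC+09:00.
08:15 Quorium Administrative Region − 9h = 23:15 UTC (rolling into the previous day, 28 November 2028).
1 February 2028 is a Tuesday, so the first Monday is February 7 and the third is February 21.
1 November 2028 is a Wednesday, so Fridays fall on 3, 10, 17, 24; the last is November 24.
At the standard offset (UTC+02:00), 23:15 UTC + 2h = 01:15 Jorora Administrative Region standard time (rolling into the next day, 29 November 2028).
The standard-time date in Jorora Administrative Region, November 29, 2028, is outside the daylight-saving period (21 February – 24 November), so Jorora Administrative Region is on standard time, UTC+02:00.
23:15 UTC + 2h = 01:15 Jorora Administrative Region (rolling into the next day, 29 November 2028).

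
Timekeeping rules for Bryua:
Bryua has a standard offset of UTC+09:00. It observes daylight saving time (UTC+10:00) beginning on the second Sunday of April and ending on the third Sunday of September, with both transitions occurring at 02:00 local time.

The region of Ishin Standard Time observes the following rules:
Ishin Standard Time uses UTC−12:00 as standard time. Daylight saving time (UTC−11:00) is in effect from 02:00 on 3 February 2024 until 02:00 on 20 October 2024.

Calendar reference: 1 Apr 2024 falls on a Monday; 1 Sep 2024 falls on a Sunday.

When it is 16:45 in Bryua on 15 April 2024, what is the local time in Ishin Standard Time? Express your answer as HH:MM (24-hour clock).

19:45

1 April 2024 is a Monday, so the first Sunday is April 7 and the second is April 14.
1 September 2024 is a Sunday, so the first Sunday is September 1 and the third is September 15.
Daylight saving runs 14 April – 15 September; 15 April 2024 is inside that window, so Bryua is at UTC+10:00.
16:45 Bryua − 10h = 06:45 UTC.
At the standard offset (UTC−12:00), 06:45 UTC − 12h = 18:45 Ishin Standard Time standard time (rolling into the previous day, 14 April 2024).
Daylight saving runs 3 February – 20 October; the standard-time date in Ishin Standard Time, 14 April 2024, is inside that window, so Ishin Standard Time is at UTC−11:00.
06:45 UTC − 11h = 19:45 Ishin Standard Time (rolling into the previous day, 14 April 2024).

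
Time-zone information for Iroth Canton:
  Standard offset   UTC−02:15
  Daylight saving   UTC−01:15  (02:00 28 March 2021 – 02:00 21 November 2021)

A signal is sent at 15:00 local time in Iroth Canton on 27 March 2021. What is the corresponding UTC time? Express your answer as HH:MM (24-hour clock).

Daylight saving runs 28 March – 21 November; 27 March 2021 is outside that window, so Iroth Canton is on standard time at UTC−02:15.
15:00 local + 2h15m = 17:15 UTC.

17:15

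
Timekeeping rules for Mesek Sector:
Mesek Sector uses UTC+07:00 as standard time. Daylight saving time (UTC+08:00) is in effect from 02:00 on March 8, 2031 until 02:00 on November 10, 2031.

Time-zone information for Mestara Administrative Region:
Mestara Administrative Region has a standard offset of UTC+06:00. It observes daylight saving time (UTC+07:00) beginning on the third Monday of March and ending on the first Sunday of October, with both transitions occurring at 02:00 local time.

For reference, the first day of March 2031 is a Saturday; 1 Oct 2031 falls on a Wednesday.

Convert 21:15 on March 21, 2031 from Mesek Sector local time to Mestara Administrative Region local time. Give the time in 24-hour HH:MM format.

20:15

March 21, 2031 lies within the daylight-saving period (8 March – 10 November), so Mesek Sector is on daylight time, UTC+08:00.
21:15 Mesek Sector − 8h = 13:15 UTC.
1 March 2031 is a Saturday, so the first Monday is March 3 and the third is March 17.
1 October 2031 is a Wednesday, so the first Sunday is October 5.
At the standard offset (UTC+06:00), 13:15 UTC + 6h = 19:15 Mestara Administrative Region standard time.
The standard-time date in Mestara Administrative Region, March 21, 2031, lies within the daylight-saving period (17 March – 5 October), so Mestara Administrative Region is on daylight time, UTC+07:00.
13:15 UTC + 7h = 20:15 Mestara Administrative Region.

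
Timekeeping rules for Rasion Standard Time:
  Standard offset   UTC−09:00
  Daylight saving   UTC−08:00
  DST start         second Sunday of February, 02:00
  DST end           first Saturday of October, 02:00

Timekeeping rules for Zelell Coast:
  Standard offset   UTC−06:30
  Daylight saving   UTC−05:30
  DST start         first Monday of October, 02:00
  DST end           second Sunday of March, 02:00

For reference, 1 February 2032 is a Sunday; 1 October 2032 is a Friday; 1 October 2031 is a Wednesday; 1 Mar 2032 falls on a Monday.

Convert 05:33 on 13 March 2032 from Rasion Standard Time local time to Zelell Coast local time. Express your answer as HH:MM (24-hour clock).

08:03

1 February 2032 is a Sunday, so the first Sunday is February 1 and the second is February 8.
1 October 2032 is a Friday, so the first Saturday is October 2.
13 March 2032 lies within the daylight-saving period (8 February – 2 October), so Rasion Standard Time is on daylight time, UTC−08:00.
05:33 Rasion Standard Time + 8h = 13:33 UTC.
1 October 2031 is a Wednesday, so the first Monday is October 6.
1 March 2032 is a Monday, so the first Sunday is March 7 and the second is March 14.
At the standard offset (UTC−06:30), 13:33 UTC − 6h30m = 07:03 Zelell Coast standard time.
The standard-time date in Zelell Coast, 13 March 2032, lies within the daylight-saving period (6 October 2031 – 14 March 2032), so Zelell Coast is on daylight time, UTC−05:30.
13:33 UTC − 5h30m = 08:03 Zelell Coast.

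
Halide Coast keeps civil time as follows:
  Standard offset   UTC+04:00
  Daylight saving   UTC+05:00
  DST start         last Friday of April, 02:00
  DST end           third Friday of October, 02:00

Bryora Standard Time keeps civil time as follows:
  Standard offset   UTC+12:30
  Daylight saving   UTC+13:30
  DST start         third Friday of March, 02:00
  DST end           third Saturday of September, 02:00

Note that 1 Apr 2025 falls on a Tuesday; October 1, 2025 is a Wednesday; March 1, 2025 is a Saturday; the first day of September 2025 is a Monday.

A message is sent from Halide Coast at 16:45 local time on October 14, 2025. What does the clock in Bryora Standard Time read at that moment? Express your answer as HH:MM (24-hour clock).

1 April 2025 is a Tuesday, so Fridays fall on 4, 11, 18, 25; the last is April 25.
1 October 2025 is a Wednesday, so the first Friday is October 3 and the third is October 17.
Daylight saving runs 25 April – 17 October; October 14, 2025 is inside that window, so Halide Coast is at UTC+05:00.
16:45 Halide Coast − 5h = 11:45 UTC.
1 March 2025 is a Saturday, so the first Friday is March 7 and the third is March 21.
1 September 2025 is a Monday, so the first Saturday is September 6 and the third is September 20.
At the standard offset (UTC+12:30), 11:45 UTC + 12h30m = 00:15 Bryora Standard Time standard time (rolling into the next day, 15 October 2025).
The standard-time date in Bryora Standard Time, October 15, 2025, does not fall between 21 March and 20 September, so daylight saving is not in effect and Bryora Standard Time is at UTC+12:30.
11:45 UTC + 12h30m = 00:15 Bryora Standard Time (rolling into the next day, 15 October 2025).

00:15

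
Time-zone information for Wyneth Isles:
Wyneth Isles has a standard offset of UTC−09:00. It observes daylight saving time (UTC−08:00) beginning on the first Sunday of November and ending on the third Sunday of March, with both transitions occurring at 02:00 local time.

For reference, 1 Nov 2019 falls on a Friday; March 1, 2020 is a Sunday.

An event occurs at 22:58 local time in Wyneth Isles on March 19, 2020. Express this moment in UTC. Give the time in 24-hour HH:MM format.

07:58

1 November 2019 is a Friday, so the first Sunday is November 3.
1 March 2020 is a Sunday, so the first Sunday is March 1 and the third is March 15.
March 19, 2020 is outside the daylight-saving period (3 November 2019 – 15 March 2020), so Wyneth Isles is on standard time, UTC−09:00.
22:58 local + 9h = 07:58 UTC (rolling into the next day, 20 March 2020).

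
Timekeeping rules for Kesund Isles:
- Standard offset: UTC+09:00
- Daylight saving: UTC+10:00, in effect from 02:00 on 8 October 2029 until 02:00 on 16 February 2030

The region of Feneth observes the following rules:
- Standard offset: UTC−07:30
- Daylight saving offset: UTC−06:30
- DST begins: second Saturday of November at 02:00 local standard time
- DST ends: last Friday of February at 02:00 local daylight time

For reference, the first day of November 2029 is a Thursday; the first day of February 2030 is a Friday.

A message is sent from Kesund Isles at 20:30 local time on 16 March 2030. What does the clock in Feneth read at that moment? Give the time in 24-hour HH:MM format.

04:00

16 March 2030 does not fall between 8 October 2029 and 16 February 2030, so daylight saving is not in effect and Kesund Isles is at UTC+09:00.
20:30 Kesund Isles − 9h = 11:30 UTC.
1 November 2029 is a Thursday, so the first Saturday is November 3 and the second is November 10.
1 February 2030 is a Friday, so Fridays fall on 1, 8, 15, 22; the last is February 22.
At the standard offset (UTC−07:30), 11:30 UTC − 7h30m = 04:00 Feneth standard time.
The standard-time date in Feneth, 16 March 2030, does not fall between 10 November 2029 and 22 February 2030, so daylight saving is not in effect and Feneth is at UTC−07:30.
11:30 UTC − 7h30m = 04:00 Feneth.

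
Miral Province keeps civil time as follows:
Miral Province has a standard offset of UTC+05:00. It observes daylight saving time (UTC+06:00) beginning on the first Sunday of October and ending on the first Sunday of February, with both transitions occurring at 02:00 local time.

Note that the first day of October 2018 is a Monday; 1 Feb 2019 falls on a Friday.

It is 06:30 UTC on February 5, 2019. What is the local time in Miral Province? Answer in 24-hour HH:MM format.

11:30

1 October 2018 is a Monday, so the first Sunday is October 7.
1 February 2019 is a Friday, so the first Sunday is February 3.
At the standard offset (UTC+05:00), 06:30 UTC + 5h = 11:30 Miral Province standard time.
The standard-time date in Miral Province, February 5, 2019, does not fall between 7 October 2018 and 3 February 2019, so daylight saving is not in effect and Miral Province is at UTC+05:00.
06:30 UTC + 5h = 11:30 local.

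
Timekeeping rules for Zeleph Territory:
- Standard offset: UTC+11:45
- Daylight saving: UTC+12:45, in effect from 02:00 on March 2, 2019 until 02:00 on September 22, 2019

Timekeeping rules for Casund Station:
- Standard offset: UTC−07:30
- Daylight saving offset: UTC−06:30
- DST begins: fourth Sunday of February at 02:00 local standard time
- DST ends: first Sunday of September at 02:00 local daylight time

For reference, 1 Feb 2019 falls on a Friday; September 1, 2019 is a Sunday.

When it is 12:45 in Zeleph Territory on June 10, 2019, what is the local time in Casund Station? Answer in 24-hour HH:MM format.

Daylight saving runs 2 March – 22 September; June 10, 2019 is inside that window, so Zeleph Territory is at UTC+12:45.
12:45 Zeleph Territory − 12h45m = 00:00 UTC.
1 February 2019 is a Friday, so the first Sunday is February 3 and the fourth is February 24.
1 September 2019 is a Sunday, so the first Sunday is September 1.
At the standard offset (UTC−07:30), 00:00 UTC − 7h30m = 16:30 Casund Station standard time (rolling into the previous day, 9 June 2019).
Daylight saving runs 24 February – 1 September; the standard-time date in Casund Station, June 9, 2019, is inside that window, so Casund Station is at UTC−06:30.
00:00 UTC − 6h30m = 17:30 Casund Station (rolling into the previous day, 9 June 2019).

17:30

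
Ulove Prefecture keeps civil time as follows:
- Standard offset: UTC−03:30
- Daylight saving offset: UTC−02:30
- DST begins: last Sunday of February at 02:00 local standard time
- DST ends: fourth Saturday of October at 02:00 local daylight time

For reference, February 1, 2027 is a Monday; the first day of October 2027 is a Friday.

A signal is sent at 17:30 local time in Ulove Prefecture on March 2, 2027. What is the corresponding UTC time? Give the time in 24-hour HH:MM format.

20:00

1 February 2027 is a Monday, so Sundays fall on 7, 14, 21, 28; the last is February 28.
1 October 2027 is a Friday, so the first Saturday is October 2 and the fourth is October 23.
March 2, 2027 lies within the daylight-saving period (28 February – 23 October), so Ulove Prefecture is on daylight time, UTC−02:30.
17:30 local + 2h30m = 20:00 UTC.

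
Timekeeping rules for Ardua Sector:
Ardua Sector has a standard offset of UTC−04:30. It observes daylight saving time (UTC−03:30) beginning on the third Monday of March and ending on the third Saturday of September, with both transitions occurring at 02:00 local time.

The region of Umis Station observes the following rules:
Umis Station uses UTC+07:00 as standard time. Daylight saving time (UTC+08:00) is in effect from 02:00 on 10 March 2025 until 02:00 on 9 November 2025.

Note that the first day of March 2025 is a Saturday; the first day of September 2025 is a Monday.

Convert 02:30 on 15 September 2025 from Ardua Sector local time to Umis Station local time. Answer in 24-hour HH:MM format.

1 March 2025 is a Saturday, so the first Monday is March 3 and the third is March 17.
1 September 2025 is a Monday, so the first Saturday is September 6 and the third is September 20.
15 September 2025 lies within the daylight-saving period (17 March – 20 September), so Ardua Sector is on daylight time, UTC−03:30.
02:30 Ardua Sector + 3h30m = 06:00 UTC.
At the standard offset (UTC+07:00), 06:00 UTC + 7h = 13:00 Umis Station standard time.
The standard-time date in Umis Station, 15 September 2025, lies within the daylight-saving period (10 March – 9 November), so Umis Station is on daylight time, UTC+08:00.
06:00 UTC + 8h = 14:00 Umis Station.

14:00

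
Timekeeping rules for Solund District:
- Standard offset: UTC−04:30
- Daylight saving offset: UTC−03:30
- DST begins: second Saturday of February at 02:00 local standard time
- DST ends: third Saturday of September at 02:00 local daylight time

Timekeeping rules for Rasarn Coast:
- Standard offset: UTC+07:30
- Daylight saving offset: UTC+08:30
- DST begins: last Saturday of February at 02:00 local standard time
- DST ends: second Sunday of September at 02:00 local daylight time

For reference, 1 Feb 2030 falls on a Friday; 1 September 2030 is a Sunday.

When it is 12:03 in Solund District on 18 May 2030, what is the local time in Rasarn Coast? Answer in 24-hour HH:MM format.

1 February 2030 is a Friday, so the first Saturday is February 2 and the second is February 9.
1 September 2030 is a Sunday, so the first Saturday is September 7 and the third is September 21.
Daylight saving runs 9 February – 21 September; 18 May 2030 is inside that window, so Solund District is at UTC−03:30.
12:03 Solund District + 3h30m = 15:33 UTC.
1 February 2030 is a Friday, so Saturdays fall on 2, 9, 16, 23; the last is February 23.
1 September 2030 is a Sunday, so the first Sunday is September 1 and the second is September 8.
At the standard offset (UTC+07:30), 15:33 UTC + 7h30m = 23:03 Rasarn Coast standard time.
The standard-time date in Rasarn Coast, 18 May 2030, lies within the daylight-saving period (23 February – 8 September), so Rasarn Coast is on daylight time, UTC+08:30.
15:33 UTC + 8h30m = 00:03 Rasarn Coast (rolling into the next day, 19 May 2030).

00:03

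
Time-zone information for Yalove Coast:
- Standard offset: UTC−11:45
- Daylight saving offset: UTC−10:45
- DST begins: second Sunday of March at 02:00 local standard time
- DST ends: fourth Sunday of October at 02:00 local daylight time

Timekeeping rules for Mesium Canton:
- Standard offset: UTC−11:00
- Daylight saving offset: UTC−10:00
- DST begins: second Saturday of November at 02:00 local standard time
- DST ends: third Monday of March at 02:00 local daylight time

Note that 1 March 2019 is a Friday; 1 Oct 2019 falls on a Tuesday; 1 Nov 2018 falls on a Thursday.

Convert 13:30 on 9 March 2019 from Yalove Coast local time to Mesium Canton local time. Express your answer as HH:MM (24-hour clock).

1 March 2019 is a Friday, so the first Sunday is March 3 and the second is March 10.
1 October 2019 is a Tuesday, so the first Sunday is October 6 and the fourth is October 27.
9 March 2019 is outside the daylight-saving period (10 March – 27 October), so Yalove Coast is on standard time, UTC−11:45.
13:30 Yalove Coast + 11h45m = 01:15 UTC (rolling into the next day, 10 March 2019).
1 November 2018 is a Thursday, so the first Saturday is November 3 and the second is November 10.
1 March 2019 is a Friday, so the first Monday is March 4 and the third is March 18.
At the standard offset (UTC−11:00), 01:15 UTC − 11h = 14:15 Mesium Canton standard time (rolling into the previous day, 9 March 2019).
The standard-time date in Mesium Canton, 9 March 2019, falls between 10 November 2018 and 18 March 2019, so daylight saving is in effect and Mesium Canton is at UTC−10:00.
01:15 UTC − 10h = 15:15 Mesium Canton (rolling into the previous day, 9 March 2019).

15:15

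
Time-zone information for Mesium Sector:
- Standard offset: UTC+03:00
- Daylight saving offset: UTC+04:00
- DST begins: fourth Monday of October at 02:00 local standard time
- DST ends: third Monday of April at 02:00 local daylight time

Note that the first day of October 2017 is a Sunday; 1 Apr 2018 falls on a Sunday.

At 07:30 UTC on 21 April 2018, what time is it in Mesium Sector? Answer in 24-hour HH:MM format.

10:30

1 October 2017 is a Sunday, so the first Monday is October 2 and the fourth is October 23.
1 April 2018 is a Sunday, so the first Monday is April 2 and the third is April 16.
At the standard offset (UTC+03:00), 07:30 UTC + 3h = 10:30 Mesium Sector standard time.
Daylight saving runs 23 October 2017 – 16 April 2018; the standard-time date in Mesium Sector, 21 April 2018, is outside that window, so Mesium Sector is on standard time at UTC+03:00.
07:30 UTC + 3h = 10:30 local.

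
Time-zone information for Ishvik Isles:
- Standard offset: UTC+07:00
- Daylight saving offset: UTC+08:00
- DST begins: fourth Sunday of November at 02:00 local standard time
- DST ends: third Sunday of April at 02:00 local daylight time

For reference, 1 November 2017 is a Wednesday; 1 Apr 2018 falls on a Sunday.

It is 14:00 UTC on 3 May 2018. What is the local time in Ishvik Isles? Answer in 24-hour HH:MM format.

21:00

1 November 2017 is a Wednesday, so the first Sunday is November 5 and the fourth is November 26.
1 April 2018 is a Sunday, so the first Sunday is April 1 and the third is April 15.
At the standard offset (UTC+07:00), 14:00 UTC + 7h = 21:00 Ishvik Isles standard time.
The standard-time date in Ishvik Isles, 3 May 2018, does not fall between 26 November 2017 and 15 April 2018, so daylight saving is not in effect and Ishvik Isles is at UTC+07:00.
14:00 UTC + 7h = 21:00 local.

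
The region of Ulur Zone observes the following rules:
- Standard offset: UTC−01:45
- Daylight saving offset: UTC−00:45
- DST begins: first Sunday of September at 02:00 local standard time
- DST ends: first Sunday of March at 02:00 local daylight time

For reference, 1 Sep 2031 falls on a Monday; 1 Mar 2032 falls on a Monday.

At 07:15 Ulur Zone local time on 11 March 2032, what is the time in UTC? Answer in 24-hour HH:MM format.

1 September 2031 is a Monday, so the first Sunday is September 7.
1 March 2032 is a Monday, so the first Sunday is March 7.
Daylight saving runs 7 September 2031 – 7 March 2032; 11 March 2032 is outside that window, so Ulur Zone is on standard time at UTC−01:45.
07:15 local + 1h45m = 09:00 UTC.

09:00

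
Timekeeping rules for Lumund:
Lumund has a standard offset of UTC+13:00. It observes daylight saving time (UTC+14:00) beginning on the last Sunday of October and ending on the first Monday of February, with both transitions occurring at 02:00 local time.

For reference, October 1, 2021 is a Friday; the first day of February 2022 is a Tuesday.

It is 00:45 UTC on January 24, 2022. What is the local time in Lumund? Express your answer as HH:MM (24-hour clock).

14:45

1 October 2021 is a Friday, so Sundays fall on 3, 10, 17, 24, 31; the last is October 31.
1 February 2022 is a Tuesday, so the first Monday is February 7.
At the standard offset (UTC+13:00), 00:45 UTC + 13h = 13:45 Lumund standard time.
The standard-time date in Lumund, January 24, 2022, falls between 31 October 2021 and 7 February 2022, so daylight saving is in effect and Lumund is at UTC+14:00.
00:45 UTC + 14h = 14:45 local.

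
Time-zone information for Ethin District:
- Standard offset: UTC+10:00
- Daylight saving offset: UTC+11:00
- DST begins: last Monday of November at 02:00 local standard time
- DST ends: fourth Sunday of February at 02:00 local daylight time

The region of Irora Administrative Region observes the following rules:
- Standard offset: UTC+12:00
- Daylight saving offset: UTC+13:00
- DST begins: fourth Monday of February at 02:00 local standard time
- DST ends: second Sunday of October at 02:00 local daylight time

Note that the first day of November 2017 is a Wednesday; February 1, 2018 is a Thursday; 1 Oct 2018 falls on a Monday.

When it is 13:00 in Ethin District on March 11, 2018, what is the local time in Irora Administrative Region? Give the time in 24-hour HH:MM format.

1 November 2017 is a Wednesday, so Mondays fall on 6, 13, 20, 27; the last is November 27.
1 February 2018 is a Thursday, so the first Sunday is February 4 and the fourth is February 25.
Daylight saving runs 27 November 2017 – 25 February 2018; March 11, 2018 is outside that window, so Ethin District is on standard time at UTC+10:00.
13:00 Ethin District − 10h = 03:00 UTC.
1 February 2018 is a Thursday, so the first Monday is February 5 and the fourth is February 26.
1 October 2018 is a Monday, so the first Sunday is October 7 and the second is October 14.
At the standard offset (UTC+12:00), 03:00 UTC + 12h = 15:00 Irora Administrative Region standard time.
Daylight saving runs 26 February – 14 October; the standard-time date in Irora Administrative Region, March 11, 2018, is inside that window, so Irora Administrative Region is at UTC+13:00.
03:00 UTC + 13h = 16:00 Irora Administrative Region.

16:00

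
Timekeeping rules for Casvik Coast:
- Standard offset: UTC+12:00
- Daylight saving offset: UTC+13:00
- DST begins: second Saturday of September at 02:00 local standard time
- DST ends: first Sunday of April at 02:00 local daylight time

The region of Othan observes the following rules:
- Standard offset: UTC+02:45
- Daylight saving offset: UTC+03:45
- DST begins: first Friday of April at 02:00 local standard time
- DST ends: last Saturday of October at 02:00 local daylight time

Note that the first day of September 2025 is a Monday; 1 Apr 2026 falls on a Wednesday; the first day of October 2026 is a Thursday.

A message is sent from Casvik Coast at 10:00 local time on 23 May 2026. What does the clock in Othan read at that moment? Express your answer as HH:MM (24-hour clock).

01:45

1 September 2025 is a Monday, so the first Saturday is September 6 and the second is September 13.
1 April 2026 is a Wednesday, so the first Sunday is April 5.
23 May 2026 does not fall between 13 September 2025 and 5 April 2026, so daylight saving is not in effect and Casvik Coast is at UTC+12:00.
10:00 Casvik Coast − 12h = 22:00 UTC (rolling into the previous day, 22 May 2026).
1 April 2026 is a Wednesday, so the first Friday is April 3.
1 October 2026 is a Thursday, so Saturdays fall on 3, 10, 17, 24, 31; the last is October 31.
At the standard offset (UTC+02:45), 22:00 UTC + 2h45m = 00:45 Othan standard time (rolling into the next day, 23 May 2026).
The standard-time date in Othan, 23 May 2026, lies within the daylight-saving period (3 April – 31 October), so Othan is on daylight time, UTC+03:45.
22:00 UTC + 3h45m = 01:45 Othan (rolling into the next day, 23 May 2026).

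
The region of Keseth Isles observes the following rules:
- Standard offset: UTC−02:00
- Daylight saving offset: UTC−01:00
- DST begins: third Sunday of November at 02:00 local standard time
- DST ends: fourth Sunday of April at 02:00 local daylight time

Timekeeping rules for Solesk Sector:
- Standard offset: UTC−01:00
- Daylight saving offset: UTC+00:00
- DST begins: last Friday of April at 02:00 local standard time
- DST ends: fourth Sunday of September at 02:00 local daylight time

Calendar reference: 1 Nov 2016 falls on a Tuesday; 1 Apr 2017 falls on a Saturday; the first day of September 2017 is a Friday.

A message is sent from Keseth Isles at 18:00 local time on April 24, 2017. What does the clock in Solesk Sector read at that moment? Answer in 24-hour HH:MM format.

1 November 2016 is a Tuesday, so the first Sunday is November 6 and the third is November 20.
1 April 2017 is a Saturday, so the first Sunday is April 2 and the fourth is April 23.
April 24, 2017 does not fall between 20 November 2016 and 23 April 2017, so daylight saving is not in effect and Keseth Isles is at UTC−02:00.
18:00 Keseth Isles + 2h = 20:00 UTC.
1 April 2017 is a Saturday, so Fridays fall on 7, 14, 21, 28; the last is April 28.
1 September 2017 is a Friday, so the first Sunday is September 3 and the fourth is September 24.
At the standard offset (UTC−01:00), 20:00 UTC − 1h = 19:00 Solesk Sector standard time.
The standard-time date in Solesk Sector, April 24, 2017, is outside the daylight-saving period (28 April – 24 September), so Solesk Sector is on standard time, UTC−01:00.
20:00 UTC − 1h = 19:00 Solesk Sector.

19:00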